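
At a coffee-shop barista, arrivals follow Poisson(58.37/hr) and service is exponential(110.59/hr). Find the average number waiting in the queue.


ρ = 58.37/110.59 = 0.5278
Lq = ρ²/(1−ρ) = 0.2786/0.4722 = 0.5900

Final: 0.5900


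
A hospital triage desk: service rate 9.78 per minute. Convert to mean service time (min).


Mean service time = 1/μ = 1/9.78 minute = 0.10225 minute
In minutes: 0.10225 × 1 = 0.1022 min

Final: 0.1022 min


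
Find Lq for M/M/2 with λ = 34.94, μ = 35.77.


a = λ/μ = 0.9768; ρ = a/2 = 0.4884
P₀ = 0.343727
Lq = P₀·a^c·ρ / (c!·(1−ρ)²) = 0.343727·0.95413·0.4884/(2·0.26174)
= 0.30599

Final: 0.30599


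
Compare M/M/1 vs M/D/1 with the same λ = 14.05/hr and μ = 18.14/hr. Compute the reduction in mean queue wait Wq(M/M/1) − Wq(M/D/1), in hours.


ρ = 14.05/18.14 = 0.7745
Wq(M/M/1) = ρ/(μ−λ) = 0.7745/4.09 = 0.18937 hr
Wq(M/D/1) = ρ/(2(μ−λ)) = 0.09469 hr
Savings = 0.18937 − 0.09469 = 0.09469 hr

Final: 0.09469 hr


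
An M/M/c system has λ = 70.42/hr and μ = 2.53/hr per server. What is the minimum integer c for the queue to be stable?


Stability requires cμ > λ ⇔ c > λ/μ.
λ/μ = 70.42/2.53 = 27.8340
Minimum integer c = ⌊27.8340⌋ + 1 = 28
Check: 28·2.53 = 70.84 > 70.42, while 27·2.53 = 68.31 ≤ 70.42

Final: 28 servers


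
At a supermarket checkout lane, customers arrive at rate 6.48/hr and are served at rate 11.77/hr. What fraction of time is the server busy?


ρ = λ/μ = 6.48/11.77 = 0.5506

Final: 0.5506


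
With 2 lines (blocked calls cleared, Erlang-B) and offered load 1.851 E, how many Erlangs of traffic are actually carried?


B(2,1.851) = 0.375342 (Erlang-B)
Carried load = a(1 − B) = 1.851·(1 − 0.375342) = 1.851·0.624658 = 1.1562 E

Final: 1.1562 Erlangs


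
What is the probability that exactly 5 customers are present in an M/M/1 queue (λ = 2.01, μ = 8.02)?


ρ = 2.01/8.02 = 0.2506
P_n = (1−ρ)·ρ^n = (1 − 0.2506)·0.2506^5 = 0.7494·0.0009888 = 0.0007410

Final: 0.0007410


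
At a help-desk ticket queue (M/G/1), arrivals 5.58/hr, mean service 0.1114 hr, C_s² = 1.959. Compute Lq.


ρ = λ·E[S] = 5.58·0.1114 = 0.6216
Lq = ρ²(1+C_s²)/(2(1−ρ)) = 0.3864·(1+1.959)/(2·0.3784)
= 0.3864·2.9590/0.7568 = 1.51083

Final: 1.51083


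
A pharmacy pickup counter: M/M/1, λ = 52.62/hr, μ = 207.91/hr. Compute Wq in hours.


ρ = 52.62/207.91 = 0.2531
Wq = ρ/(μ−λ) = 0.2531/(207.91 − 52.62) = 0.2531/155.29 = 0.001630 hr

Final: 0.001630 hr


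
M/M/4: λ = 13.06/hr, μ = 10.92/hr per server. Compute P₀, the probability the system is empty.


a = λ/μ = 13.06/10.92 = 1.1960; ρ = a/c = 0.2990
Σ_{k=0}^{3} a^k/k! (terms k=0..3) = 1.00000 + 1.19597 + 0.71517 + 0.28511 = 3.19625
Tail: a^4/(4!(1−ρ)) = 2.04589/(24·0.7010) = 0.12160
P₀ = 1/(3.19625 + 0.12160) = 1/3.31786 = 0.301399

Final: 0.301399


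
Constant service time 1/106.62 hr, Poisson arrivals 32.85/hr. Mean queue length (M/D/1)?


ρ = 32.85/106.62 = 0.3081
M/D/1: Lq = ρ²/(2(1−ρ)) = 0.09493/(2·0.6919) = 0.06860

Final: 0.06860


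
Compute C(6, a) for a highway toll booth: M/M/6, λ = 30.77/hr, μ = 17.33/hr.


a = λ/μ = 1.7755; ρ = a/6 = 0.2959
P₀ = 0.169272 (from M/M/c formula)
C(c,a) = [a^c/(c!(1−ρ))]·P₀ = [31.33095/(720·0.7041)]·0.169272
= 0.06180·0.169272 = 0.010462

Final: 0.010462


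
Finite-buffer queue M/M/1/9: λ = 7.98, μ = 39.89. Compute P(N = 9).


ρ = λ/μ = 7.98/39.89 = 0.2001
P_K = (1−ρ)ρ^K/(1−ρ^(K+1)) = (0.7999·0.0000005132)/(1 − 0.0000001027)
= 0.0000004105/1.000000 = 0.0000004105

Final: 0.0000004105


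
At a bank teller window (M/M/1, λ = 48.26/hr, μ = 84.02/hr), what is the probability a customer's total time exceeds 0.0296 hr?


W ~ Exponential(μ−λ) for M/M/1.
μ − λ = 84.02 − 48.26 = 35.7600
P(W > t) = e^{−(μ−λ)t} = e^{−1.0585} = 0.346977

Final: 0.346977


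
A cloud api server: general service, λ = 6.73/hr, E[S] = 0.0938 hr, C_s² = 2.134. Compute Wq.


ρ = λ·E[S] = 6.73·0.0938 = 0.6313
E[S²] = E[S]²(1+C_s²) = 0.0938²·(1+2.134) = 0.027574
Wq = λ·E[S²]/(2(1−ρ)) = 6.73·0.027574/(2·0.3687) = 0.25164 hr

Final: 0.25164 hr


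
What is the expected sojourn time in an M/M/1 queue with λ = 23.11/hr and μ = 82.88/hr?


W = 1/(μ−λ) = 1/(82.88 − 23.11) = 1/59.77 = 0.01673 hr

Final: 0.01673 hr


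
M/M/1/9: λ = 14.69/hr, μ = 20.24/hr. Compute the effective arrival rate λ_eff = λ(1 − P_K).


ρ = 0.7258; P_K = (1−ρ)ρ^9/(1−ρ^10) = 0.015972
λ_eff = λ(1 − P_K) = 14.69·(1 − 0.015972) = 14.69·0.984028 = 14.4554 /hr

Final: 14.4554 /hr


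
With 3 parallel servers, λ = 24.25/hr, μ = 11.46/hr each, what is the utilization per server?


ρ = λ/(cμ) = 24.25/(3·11.46) = 24.25/34.38 = 0.7054

Final: 0.7054


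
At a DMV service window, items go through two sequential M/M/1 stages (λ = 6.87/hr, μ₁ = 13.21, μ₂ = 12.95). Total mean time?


Each node sees arrival rate λ = 6.87/hr (tandem ⇒ throughput preserved).
W₁ = 1/(μ₁−λ) = 1/(13.21−6.87) = 0.15773 hr
W₂ = 1/(μ₂−λ) = 1/(12.95−6.87) = 0.16447 hr
W_total = W₁ + W₂ = 0.15773 + 0.16447 = 0.32220 hr

Final: 0.32220 hr


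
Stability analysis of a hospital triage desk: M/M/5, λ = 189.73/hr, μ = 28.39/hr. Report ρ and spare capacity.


Total capacity cμ = 5·28.39 = 141.95/hr
ρ = λ/(cμ) = 189.73/141.95 = 1.3366
Stable ⇔ ρ < 1: NO
Spare capacity = cμ − λ = 141.95 − 189.73 = -47.78/hr

Final: ρ = 1.3366; unstable; margin = -47.78/hr


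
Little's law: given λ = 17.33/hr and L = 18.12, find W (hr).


W = L/λ = 18.12/17.33 = 1.0456 hr

Final: 1.0456 hr


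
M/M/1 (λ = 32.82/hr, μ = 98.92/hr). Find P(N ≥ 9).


ρ = 32.82/98.92 = 0.3318
P(N ≥ n) = ρ^n = 0.3318^9 = 0.00004872

Final: 0.00004872


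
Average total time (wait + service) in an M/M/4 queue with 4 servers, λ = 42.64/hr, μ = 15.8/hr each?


a = 2.6987; ρ = 0.6747; P₀ = 0.057438
Lq = P₀·a^c·ρ/(c!(1−ρ)²) = 0.80931
Wq = Lq/λ = 0.80931/42.64 = 0.01898 hr
W = Wq + 1/μ = 0.01898 + 0.06329 = 0.08227 hr

Final: 0.08227 hr


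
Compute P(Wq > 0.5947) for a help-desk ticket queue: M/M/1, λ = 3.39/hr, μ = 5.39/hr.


ρ = 3.39/5.39 = 0.6289
P(Wq > t) = ρ·e^{−(μ−λ)t} = 0.6289·e^{−1.1894}
= 0.6289·0.304404 = 0.191453

Final: 0.191453


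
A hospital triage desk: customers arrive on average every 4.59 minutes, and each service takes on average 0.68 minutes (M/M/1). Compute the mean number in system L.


λ = 60/4.59 = 13.0719 /hr
μ = 60/0.68 = 88.2353 /hr
ρ = λ/μ = 13.0719/88.2353 = 0.1481
L = ρ/(1−ρ) = 0.1481/0.8519 = 0.1739

Final: 0.1739


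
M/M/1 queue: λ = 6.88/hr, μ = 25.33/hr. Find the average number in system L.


ρ = λ/μ = 6.88/25.33 = 0.2716
L = ρ/(1−ρ) = 0.2716/(1 − 0.2716) = 0.2716/0.7284 = 0.3729

Final: 0.3729


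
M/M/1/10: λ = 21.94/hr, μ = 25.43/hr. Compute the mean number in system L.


ρ = 21.94/25.43 = 0.8628
L = ρ[1 − (K+1)ρ^K + Kρ^(K+1)] / [(1−ρ)(1−ρ^(K+1))]
Numerator: 0.8628·(1 − 11·0.228509 + 10·0.197148) = 0.395047
Denominator: (0.1372)·(0.802852) = 0.110183
L = 0.395047/0.110183 = 3.5854

Final: 3.5854


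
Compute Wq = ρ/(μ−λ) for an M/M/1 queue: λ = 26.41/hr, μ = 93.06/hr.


ρ = 26.41/93.06 = 0.2838
Wq = ρ/(μ−λ) = 0.2838/(93.06 − 26.41) = 0.2838/66.65 = 0.004258 hr

Final: 0.004258 hr


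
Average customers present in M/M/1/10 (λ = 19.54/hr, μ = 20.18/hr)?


ρ = 19.54/20.18 = 0.9683
L = ρ[1 − (K+1)ρ^K + Kρ^(K+1)] / [(1−ρ)(1−ρ^(K+1))]
Numerator: 0.9683·(1 − 11·0.724493 + 10·0.701516) = 0.044287
Denominator: (0.03171)·(0.298484) = 0.009466
L = 0.044287/0.009466 = 4.6784

Final: 4.6784


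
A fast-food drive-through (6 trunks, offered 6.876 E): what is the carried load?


B(6,6.876) = 0.323524 (Erlang-B)
Carried load = a(1 − B) = 6.876·(1 − 0.323524) = 6.876·0.676476 = 4.6514 E

Final: 4.6514 Erlangs


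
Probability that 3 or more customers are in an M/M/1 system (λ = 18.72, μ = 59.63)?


ρ = 18.72/59.63 = 0.3139
P(N ≥ n) = ρ^n = 0.3139^3 = 0.030940

Final: 0.030940


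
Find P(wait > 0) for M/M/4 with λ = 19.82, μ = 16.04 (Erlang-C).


a = λ/μ = 1.2357; ρ = a/4 = 0.3089
P₀ = 0.289512 (from M/M/c formula)
C(c,a) = [a^c/(c!(1−ρ))]·P₀ = [2.33129/(24·0.6911)]·0.289512
= 0.14056·0.289512 = 0.040693

Final: 0.040693


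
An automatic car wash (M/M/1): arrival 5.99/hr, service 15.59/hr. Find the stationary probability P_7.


ρ = 5.99/15.59 = 0.3842
P_n = (1−ρ)·ρ^n = (1 − 0.3842)·0.3842^7 = 0.6158·0.001236 = 0.0007612

Final: 0.0007612


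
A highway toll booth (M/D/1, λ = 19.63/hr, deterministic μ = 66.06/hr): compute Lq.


ρ = 19.63/66.06 = 0.2972
M/D/1: Lq = ρ²/(2(1−ρ)) = 0.08830/(2·0.7028) = 0.06282

Final: 0.06282


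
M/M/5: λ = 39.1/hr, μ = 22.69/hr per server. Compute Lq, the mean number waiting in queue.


a = λ/μ = 1.7232; ρ = a/5 = 0.3446
P₀ = 0.177889
Lq = P₀·a^c·ρ / (c!·(1−ρ)²) = 0.177889·15.19537·0.3446/(120·0.42949)
= 0.01808

Final: 0.01808


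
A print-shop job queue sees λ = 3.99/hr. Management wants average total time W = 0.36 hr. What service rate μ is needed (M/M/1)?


W = 1/(μ−λ) ⇒ μ − λ = 1/W = 1/0.36 = 2.7778
μ = λ + 1/W = 3.99 + 2.7778 = 6.7678 per hr

Final: 6.7678 /hr


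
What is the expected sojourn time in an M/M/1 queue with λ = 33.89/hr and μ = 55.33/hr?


W = 1/(μ−λ) = 1/(55.33 − 33.89) = 1/21.44 = 0.04664 hr

Final: 0.04664 hr


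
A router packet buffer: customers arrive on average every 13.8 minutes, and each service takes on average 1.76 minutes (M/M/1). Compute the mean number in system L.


λ = 60/13.8 = 4.3478 /hr
μ = 60/1.76 = 34.0909 /hr
ρ = λ/μ = 4.3478/34.0909 = 0.1275
L = ρ/(1−ρ) = 0.1275/0.8725 = 0.1462

Final: 0.1462


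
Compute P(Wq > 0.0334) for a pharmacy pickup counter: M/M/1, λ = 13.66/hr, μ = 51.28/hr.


ρ = 13.66/51.28 = 0.2664
P(Wq > t) = ρ·e^{−(μ−λ)t} = 0.2664·e^{−1.2565}
= 0.2664·0.284646 = 0.075824

Final: 0.075824


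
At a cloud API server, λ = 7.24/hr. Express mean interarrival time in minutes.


Mean interarrival time = 1/λ = 1/7.24 hour = 0.13812 hour
In minutes: 0.13812 × 60 = 8.2873 min

Final: 8.2873 min


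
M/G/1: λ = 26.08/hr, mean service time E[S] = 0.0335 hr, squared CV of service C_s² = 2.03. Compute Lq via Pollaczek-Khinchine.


ρ = λ·E[S] = 26.08·0.0335 = 0.8737
Lq = ρ²(1+C_s²)/(2(1−ρ)) = 0.7633·(1+2.03)/(2·0.1263)
= 0.7633·3.0300/0.2526 = 9.15473

Final: 9.15473


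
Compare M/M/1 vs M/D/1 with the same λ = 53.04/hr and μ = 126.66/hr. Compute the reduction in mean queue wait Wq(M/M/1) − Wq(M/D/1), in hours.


ρ = 53.04/126.66 = 0.4188
Wq(M/M/1) = ρ/(μ−λ) = 0.4188/73.62 = 0.005688 hr
Wq(M/D/1) = ρ/(2(μ−λ)) = 0.002844 hr
Savings = 0.005688 − 0.002844 = 0.002844 hr

Final: 0.002844 hr


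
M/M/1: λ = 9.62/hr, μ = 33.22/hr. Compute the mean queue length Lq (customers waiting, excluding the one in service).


ρ = 9.62/33.22 = 0.2896
Lq = ρ²/(1−ρ) = 0.08386/0.7104 = 0.1180

Final: 0.1180


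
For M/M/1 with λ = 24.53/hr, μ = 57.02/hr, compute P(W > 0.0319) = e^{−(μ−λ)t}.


W ~ Exponential(μ−λ) for M/M/1.
μ − λ = 57.02 − 24.53 = 32.4900
P(W > t) = e^{−(μ−λ)t} = e^{−1.0364} = 0.354718

Final: 0.354718


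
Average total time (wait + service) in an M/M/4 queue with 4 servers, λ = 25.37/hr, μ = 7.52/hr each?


a = 3.3737; ρ = 0.8434; P₀ = 0.019633
Lq = P₀·a^c·ρ/(c!(1−ρ)²) = 3.64533
Wq = Lq/λ = 3.64533/25.37 = 0.14369 hr
W = Wq + 1/μ = 0.14369 + 0.13298 = 0.27667 hr

Final: 0.27667 hr


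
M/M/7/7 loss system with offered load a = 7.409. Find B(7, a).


B(c,a) = (a^c/c!) / Σ_{k=0}^{c} a^k/k!
a^7/7! = 243.156916
Σ terms (k=0..7): 1.00000 + 7.40900 + 27.44664 + 67.78405 + 125.55301 + 186.04445 + 229.73389 + 243.15692 = 888.127969
B = 243.156916/888.127969 = 0.273786

Final: 0.273786


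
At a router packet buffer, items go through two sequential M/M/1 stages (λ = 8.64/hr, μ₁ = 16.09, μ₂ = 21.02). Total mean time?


Each node sees arrival rate λ = 8.64/hr (tandem ⇒ throughput preserved).
W₁ = 1/(μ₁−λ) = 1/(16.09−8.64) = 0.13423 hr
W₂ = 1/(μ₂−λ) = 1/(21.02−8.64) = 0.08078 hr
W_total = W₁ + W₂ = 0.13423 + 0.08078 = 0.21500 hr

Final: 0.21500 hr


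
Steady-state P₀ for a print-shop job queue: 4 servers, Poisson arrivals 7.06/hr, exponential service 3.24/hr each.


a = λ/μ = 7.06/3.24 = 2.1790; ρ = a/c = 0.5448
Σ_{k=0}^{3} a^k/k! (terms k=0..3) = 1.00000 + 2.17901 + 2.37405 + 1.72436 = 7.27742
Tail: a^4/(4!(1−ρ)) = 22.54440/(24·0.4552) = 2.06339
P₀ = 1/(7.27742 + 2.06339) = 1/9.34081 = 0.107057

Final: 0.107057


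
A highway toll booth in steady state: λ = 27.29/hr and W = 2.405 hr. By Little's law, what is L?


L = λW = 27.29·2.405 = 65.6324

Final: 65.6324


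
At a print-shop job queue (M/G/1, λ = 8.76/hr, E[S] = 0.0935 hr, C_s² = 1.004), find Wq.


ρ = λ·E[S] = 8.76·0.0935 = 0.8191
E[S²] = E[S]²(1+C_s²) = 0.0935²·(1+1.004) = 0.017519
Wq = λ·E[S²]/(2(1−ρ)) = 8.76·0.017519/(2·0.1809) = 0.42409 hr

Final: 0.42409 hr


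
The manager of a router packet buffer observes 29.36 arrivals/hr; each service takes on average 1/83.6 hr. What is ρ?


ρ = λ/μ = 29.36/83.6 = 0.3512

Final: 0.3512


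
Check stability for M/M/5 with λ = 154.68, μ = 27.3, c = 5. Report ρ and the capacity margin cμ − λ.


Total capacity cμ = 5·27.3 = 136.50/hr
ρ = λ/(cμ) = 154.68/136.50 = 1.1332
Stable ⇔ ρ < 1: NO
Spare capacity = cμ − λ = 136.50 − 154.68 = -18.18/hr

Final: ρ = 1.1332; unstable; margin = -18.18/hr


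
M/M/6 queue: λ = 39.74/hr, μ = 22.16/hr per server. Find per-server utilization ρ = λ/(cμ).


ρ = λ/(cμ) = 39.74/(6·22.16) = 39.74/132.96 = 0.2989

Final: 0.2989


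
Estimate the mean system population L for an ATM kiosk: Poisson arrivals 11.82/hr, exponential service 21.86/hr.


ρ = λ/μ = 11.82/21.86 = 0.5407
L = ρ/(1−ρ) = 0.5407/(1 − 0.5407) = 0.5407/0.4593 = 1.1773

Final: 1.1773


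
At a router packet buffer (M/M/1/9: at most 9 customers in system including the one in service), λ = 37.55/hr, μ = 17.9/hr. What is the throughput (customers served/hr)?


ρ = 2.0978; P_K = (1−ρ)ρ^9/(1−ρ^10) = 0.523620
λ_eff = λ(1 − P_K) = 37.55·(1 − 0.523620) = 37.55·0.476380 = 17.8881 /hr

Final: 17.8881 /hr


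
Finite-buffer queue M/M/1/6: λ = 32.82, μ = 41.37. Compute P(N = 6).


ρ = λ/μ = 32.82/41.37 = 0.7933
P_K = (1−ρ)ρ^K/(1−ρ^(K+1)) = (0.2067·0.249298)/(1 − 0.197775)
= 0.051523/0.802225 = 0.064225

Final: 0.064225


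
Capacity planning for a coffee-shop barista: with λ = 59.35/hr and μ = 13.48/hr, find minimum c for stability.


Stability requires cμ > λ ⇔ c > λ/μ.
λ/μ = 59.35/13.48 = 4.4028
Minimum integer c = ⌊4.4028⌋ + 1 = 5
Check: 5·13.48 = 67.40 > 59.35, while 4·13.48 = 53.92 ≤ 59.35

Final: 5 servers


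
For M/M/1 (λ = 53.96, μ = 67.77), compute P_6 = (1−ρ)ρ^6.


ρ = 53.96/67.77 = 0.7962
P_n = (1−ρ)·ρ^n = (1 − 0.7962)·0.7962^6 = 0.2038·0.254804 = 0.051923

Final: 0.051923


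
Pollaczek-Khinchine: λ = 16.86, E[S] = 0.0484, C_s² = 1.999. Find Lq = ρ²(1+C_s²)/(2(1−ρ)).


ρ = λ·E[S] = 16.86·0.0484 = 0.8160
Lq = ρ²(1+C_s²)/(2(1−ρ)) = 0.6659·(1+1.999)/(2·0.1840)
= 0.6659·2.9990/0.3680 = 5.42739

Final: 5.42739


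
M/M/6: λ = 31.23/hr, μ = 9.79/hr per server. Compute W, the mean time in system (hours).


a = 3.1900; ρ = 0.5317; P₀ = 0.040192
Lq = P₀·a^c·ρ/(c!(1−ρ)²) = 0.14258
Wq = Lq/λ = 0.14258/31.23 = 0.004566 hr
W = Wq + 1/μ = 0.004566 + 0.10215 = 0.10671 hr

Final: 0.10671 hr


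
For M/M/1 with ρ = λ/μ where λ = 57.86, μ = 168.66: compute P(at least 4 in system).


ρ = 57.86/168.66 = 0.3431
P(N ≥ n) = ρ^n = 0.3431^4 = 0.013850

Final: 0.013850


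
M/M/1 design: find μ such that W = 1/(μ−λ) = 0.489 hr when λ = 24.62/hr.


W = 1/(μ−λ) ⇒ μ − λ = 1/W = 1/0.489 = 2.0450
μ = λ + 1/W = 24.62 + 2.0450 = 26.6650 per hr

Final: 26.6650 /hr


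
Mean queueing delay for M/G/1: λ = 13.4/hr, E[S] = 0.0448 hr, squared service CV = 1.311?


ρ = λ·E[S] = 13.4·0.0448 = 0.6003
E[S²] = E[S]²(1+C_s²) = 0.0448²·(1+1.311) = 0.004638
Wq = λ·E[S²]/(2(1−ρ)) = 13.4·0.004638/(2·0.3997) = 0.07775 hr

Final: 0.07775 hr


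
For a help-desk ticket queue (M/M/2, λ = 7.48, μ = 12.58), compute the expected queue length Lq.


a = λ/μ = 0.5946; ρ = a/2 = 0.2973
P₀ = 0.541667
Lq = P₀·a^c·ρ / (c!·(1−ρ)²) = 0.541667·0.35354·0.2973/(2·0.49379)
= 0.05765

Final: 0.05765


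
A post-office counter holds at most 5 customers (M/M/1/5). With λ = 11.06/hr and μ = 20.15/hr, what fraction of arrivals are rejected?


ρ = λ/μ = 11.06/20.15 = 0.5489
P_K = (1−ρ)ρ^K/(1−ρ^(K+1)) = (0.4511·0.049820)/(1 − 0.027345)
= 0.022474/0.972655 = 0.023106

Final: 0.023106


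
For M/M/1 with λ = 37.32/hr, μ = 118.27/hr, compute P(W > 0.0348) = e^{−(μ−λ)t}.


W ~ Exponential(μ−λ) for M/M/1.
μ − λ = 118.27 − 37.32 = 80.9500
P(W > t) = e^{−(μ−λ)t} = e^{−2.8171} = 0.059781

Final: 0.059781


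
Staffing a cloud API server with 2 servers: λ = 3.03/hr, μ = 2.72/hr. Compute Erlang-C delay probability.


a = λ/μ = 1.1140; ρ = a/2 = 0.5570
P₀ = 0.284534 (from M/M/c formula)
C(c,a) = [a^c/(c!(1−ρ))]·P₀ = [1.24093/(2·0.4430)]·0.284534
= 1.40055·0.284534 = 0.398504

Final: 0.398504


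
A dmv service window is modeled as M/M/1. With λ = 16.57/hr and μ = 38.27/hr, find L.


ρ = λ/μ = 16.57/38.27 = 0.4330
L = ρ/(1−ρ) = 0.4330/(1 − 0.4330) = 0.4330/0.5670 = 0.7636

Final: 0.7636


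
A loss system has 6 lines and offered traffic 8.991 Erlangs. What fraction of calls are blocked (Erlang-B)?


B(c,a) = (a^c/c!) / Σ_{k=0}^{c} a^k/k!
a^6/6! = 733.694882
Σ terms (k=0..6): 1.00000 + 8.99100 + 40.41904 + 121.13586 + 272.28314 + 489.61954 + 733.69488 = 1667.143467
B = 733.694882/1667.143467 = 0.440091

Final: 0.440091


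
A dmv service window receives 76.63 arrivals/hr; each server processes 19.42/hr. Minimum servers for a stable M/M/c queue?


Stability requires cμ > λ ⇔ c > λ/μ.
λ/μ = 76.63/19.42 = 3.9459
Minimum integer c = ⌊3.9459⌋ + 1 = 4
Check: 4·19.42 = 77.68 > 76.63, while 3·19.42 = 58.26 ≤ 76.63

Final: 4 servers


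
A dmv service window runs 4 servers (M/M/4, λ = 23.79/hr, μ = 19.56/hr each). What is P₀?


a = λ/μ = 23.79/19.56 = 1.2163; ρ = a/c = 0.3041
Σ_{k=0}^{3} a^k/k! (terms k=0..3) = 1.00000 + 1.21626 + 0.73964 + 0.29986 = 3.25576
Tail: a^4/(4!(1−ρ)) = 2.18828/(24·0.6959) = 0.13102
P₀ = 1/(3.25576 + 0.13102) = 1/3.38678 = 0.295266

Final: 0.295266


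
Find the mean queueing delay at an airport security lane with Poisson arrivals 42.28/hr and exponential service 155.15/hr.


ρ = 42.28/155.15 = 0.2725
Wq = ρ/(μ−λ) = 0.2725/(155.15 − 42.28) = 0.2725/112.87 = 0.002414 hr

Final: 0.002414 hr


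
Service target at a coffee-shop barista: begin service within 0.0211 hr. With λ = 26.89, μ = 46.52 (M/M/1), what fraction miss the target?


ρ = 26.89/46.52 = 0.5780
P(Wq > t) = ρ·e^{−(μ−λ)t} = 0.5780·e^{−0.4142}
= 0.5780·0.660873 = 0.382005

Final: 0.382005


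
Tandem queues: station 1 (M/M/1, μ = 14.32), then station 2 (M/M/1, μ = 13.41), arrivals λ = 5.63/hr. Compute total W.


Each node sees arrival rate λ = 5.63/hr (tandem ⇒ throughput preserved).
W₁ = 1/(μ₁−λ) = 1/(14.32−5.63) = 0.11507 hr
W₂ = 1/(μ₂−λ) = 1/(13.41−5.63) = 0.12853 hr
W_total = W₁ + W₂ = 0.11507 + 0.12853 = 0.24361 hr

Final: 0.24361 hr


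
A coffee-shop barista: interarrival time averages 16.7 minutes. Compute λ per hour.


λ = 1/(interarrival time) in consistent units.
1 hour = 60 min, so λ = 60/16.7 = 3.5928 per hour

Final: 3.5928 /hr


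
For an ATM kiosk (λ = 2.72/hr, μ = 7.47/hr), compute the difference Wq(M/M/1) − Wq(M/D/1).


ρ = 2.72/7.47 = 0.3641
Wq(M/M/1) = ρ/(μ−λ) = 0.3641/4.75 = 0.07666 hr
Wq(M/D/1) = ρ/(2(μ−λ)) = 0.03833 hr
Savings = 0.07666 − 0.03833 = 0.03833 hr

Final: 0.03833 hr


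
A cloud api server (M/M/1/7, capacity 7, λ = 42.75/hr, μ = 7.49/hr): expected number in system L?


ρ = 42.75/7.49 = 5.7076
L = ρ[1 − (K+1)ρ^K + Kρ^(K+1)] / [(1−ρ)(1−ρ^(K+1))]
Numerator: 5.7076·(1 − 8·197324.090413 + 7·1126248.980659) = 35987344.631662
Denominator: (-4.7076)·(-1126247.980659) = 5301936.421634
L = 35987344.631662/5301936.421634 = 6.7876

Final: 6.7876


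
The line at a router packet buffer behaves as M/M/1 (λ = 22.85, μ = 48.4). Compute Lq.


ρ = 22.85/48.4 = 0.4721
Lq = ρ²/(1−ρ) = 0.2229/0.5279 = 0.4222

Final: 0.4222


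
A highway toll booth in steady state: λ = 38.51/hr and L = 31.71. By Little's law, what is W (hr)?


W = L/λ = 31.71/38.51 = 0.8234 hr

Final: 0.8234 hr


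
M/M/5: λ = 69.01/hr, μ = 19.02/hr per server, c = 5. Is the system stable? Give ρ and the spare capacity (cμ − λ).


Total capacity cμ = 5·19.02 = 95.10/hr
ρ = λ/(cμ) = 69.01/95.10 = 0.7257
Stable ⇔ ρ < 1: YES
Spare capacity = cμ − λ = 95.10 − 69.01 = 26.09/hr

Final: ρ = 0.7257; stable; margin = 26.09/hr


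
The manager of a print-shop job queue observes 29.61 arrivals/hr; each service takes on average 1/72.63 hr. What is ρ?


ρ = λ/μ = 29.61/72.63 = 0.4077

Final: 0.4077


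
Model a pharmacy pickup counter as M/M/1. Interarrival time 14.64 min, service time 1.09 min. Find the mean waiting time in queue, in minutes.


λ = 60/14.64 = 4.0984 /hr
μ = 60/1.09 = 55.0459 /hr
ρ = λ/μ = 4.0984/55.0459 = 0.07445
Wq = ρ/(μ−λ) = 0.07445/(55.0459−4.0984) = 0.001461 hr
In minutes: 0.001461·60 = 0.08768 min

Final: 0.08768 min


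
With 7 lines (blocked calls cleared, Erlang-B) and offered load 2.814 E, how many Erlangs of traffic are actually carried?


B(7,2.814) = 0.016764 (Erlang-B)
Carried load = a(1 − B) = 2.814·(1 − 0.016764) = 2.814·0.983236 = 2.7668 E

Final: 2.7668 Erlangs


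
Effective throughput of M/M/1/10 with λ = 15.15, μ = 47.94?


ρ = 0.3160; P_K = (1−ρ)ρ^10/(1−ρ^11) = 0.000006795
λ_eff = λ(1 − P_K) = 15.15·(1 − 0.000006795) = 15.15·0.999993 = 15.1499 /hr

Final: 15.1499 /hr


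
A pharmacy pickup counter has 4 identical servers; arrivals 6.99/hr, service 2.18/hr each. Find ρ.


ρ = λ/(cμ) = 6.99/(4·2.18) = 6.99/8.72 = 0.8016

Final: 0.8016


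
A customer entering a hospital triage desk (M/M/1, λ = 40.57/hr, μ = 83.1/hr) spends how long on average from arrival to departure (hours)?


W = 1/(μ−λ) = 1/(83.1 − 40.57) = 1/42.53 = 0.02351 hr

Final: 0.02351 hr


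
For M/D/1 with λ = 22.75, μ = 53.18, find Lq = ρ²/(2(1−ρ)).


ρ = 22.75/53.18 = 0.4278
M/D/1: Lq = ρ²/(2(1−ρ)) = 0.1830/(2·0.5722) = 0.15991

Final: 0.15991


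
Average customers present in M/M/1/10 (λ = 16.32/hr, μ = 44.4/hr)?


ρ = 16.32/44.4 = 0.3676
L = ρ[1 − (K+1)ρ^K + Kρ^(K+1)] / [(1−ρ)(1−ρ^(K+1))]
Numerator: 0.3676·(1 − 11·0.00004502 + 10·0.00001655) = 0.367446
Denominator: (0.6324)·(0.999983) = 0.632422
L = 0.367446/0.632422 = 0.5810

Final: 0.5810


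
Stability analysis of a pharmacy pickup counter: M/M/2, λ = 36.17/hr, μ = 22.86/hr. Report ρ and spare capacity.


Total capacity cμ = 2·22.86 = 45.72/hr
ρ = λ/(cμ) = 36.17/45.72 = 0.7911
Stable ⇔ ρ < 1: YES
Spare capacity = cμ − λ = 45.72 − 36.17 = 9.55/hr

Final: ρ = 0.7911; stable; margin = 9.55/hr


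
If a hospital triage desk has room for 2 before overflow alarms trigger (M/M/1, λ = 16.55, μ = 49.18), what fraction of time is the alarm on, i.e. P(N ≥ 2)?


ρ = 16.55/49.18 = 0.3365
P(N ≥ n) = ρ^n = 0.3365^2 = 0.113245

Final: 0.113245


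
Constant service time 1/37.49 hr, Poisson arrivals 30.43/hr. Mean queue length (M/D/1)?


ρ = 30.43/37.49 = 0.8117
M/D/1: Lq = ρ²/(2(1−ρ)) = 0.6588/(2·0.1883) = 1.74926

Final: 1.74926


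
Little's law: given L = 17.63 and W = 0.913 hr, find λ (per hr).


λ = L/W = 17.63/0.913 = 19.3100 /hr

Final: 19.3100 /hr


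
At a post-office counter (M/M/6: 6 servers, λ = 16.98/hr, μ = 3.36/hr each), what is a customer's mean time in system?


a = 5.0536; ρ = 0.8423; P₀ = 0.004138
Lq = P₀·a^c·ρ/(c!(1−ρ)²) = 3.24089
Wq = Lq/λ = 3.24089/16.98 = 0.19087 hr
W = Wq + 1/μ = 0.19087 + 0.29762 = 0.48848 hr

Final: 0.48848 hr


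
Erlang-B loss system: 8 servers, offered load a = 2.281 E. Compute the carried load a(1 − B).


B(8,2.281) = 0.001858 (Erlang-B)
Carried load = a(1 − B) = 2.281·(1 − 0.001858) = 2.281·0.998142 = 2.2768 E

Final: 2.2768 Erlangs


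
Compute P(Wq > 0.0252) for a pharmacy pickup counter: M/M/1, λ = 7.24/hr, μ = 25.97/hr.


ρ = 7.24/25.97 = 0.2788
P(Wq > t) = ρ·e^{−(μ−λ)t} = 0.2788·e^{−0.4720}
= 0.2788·0.623756 = 0.173893

Final: 0.173893


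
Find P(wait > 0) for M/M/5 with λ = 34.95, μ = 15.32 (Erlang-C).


a = λ/μ = 2.2813; ρ = a/5 = 0.4563
P₀ = 0.100623 (from M/M/c formula)
C(c,a) = [a^c/(c!(1−ρ))]·P₀ = [61.79340/(120·0.5437)]·0.100623
= 0.94705·0.100623 = 0.095295

Final: 0.095295


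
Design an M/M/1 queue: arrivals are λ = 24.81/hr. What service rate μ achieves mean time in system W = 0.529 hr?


W = 1/(μ−λ) ⇒ μ − λ = 1/W = 1/0.529 = 1.8904
μ = λ + 1/W = 24.81 + 1.8904 = 26.7004 per hr

Final: 26.7004 /hr


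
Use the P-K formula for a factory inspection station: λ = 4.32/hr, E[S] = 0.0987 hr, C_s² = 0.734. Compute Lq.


ρ = λ·E[S] = 4.32·0.0987 = 0.4264
Lq = ρ²(1+C_s²)/(2(1−ρ)) = 0.1818·(1+0.734)/(2·0.5736)
= 0.1818·1.7340/1.1472 = 0.27479

Final: 0.27479


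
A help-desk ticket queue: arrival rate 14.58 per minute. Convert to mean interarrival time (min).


Mean interarrival time = 1/λ = 1/14.58 minute = 0.06859 minute
In minutes: 0.06859 × 1 = 0.06859 min

Final: 0.06859 min


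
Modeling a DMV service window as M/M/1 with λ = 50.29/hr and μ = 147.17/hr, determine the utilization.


ρ = λ/μ = 50.29/147.17 = 0.3417

Final: 0.3417


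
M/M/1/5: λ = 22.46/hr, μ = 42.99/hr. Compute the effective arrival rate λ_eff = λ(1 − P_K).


ρ = 0.5224; P_K = (1−ρ)ρ^5/(1−ρ^6) = 0.018974
λ_eff = λ(1 − P_K) = 22.46·(1 − 0.018974) = 22.46·0.981026 = 22.0338 /hr

Final: 22.0338 /hr


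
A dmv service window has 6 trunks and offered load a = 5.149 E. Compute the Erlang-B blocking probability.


B(c,a) = (a^c/c!) / Σ_{k=0}^{c} a^k/k!
a^6/6! = 25.882418
Σ terms (k=0..6): 1.00000 + 5.14900 + 13.25610 + 22.75189 + 29.28737 + 30.16013 + 25.88242 = 127.486903
B = 25.882418/127.486903 = 0.203020

Final: 0.203020


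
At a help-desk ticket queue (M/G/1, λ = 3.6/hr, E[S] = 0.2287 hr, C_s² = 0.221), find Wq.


ρ = λ·E[S] = 3.6·0.2287 = 0.8233
E[S²] = E[S]²(1+C_s²) = 0.2287²·(1+0.221) = 0.063863
Wq = λ·E[S²]/(2(1−ρ)) = 3.6·0.063863/(2·0.1767) = 0.65063 hr

Final: 0.65063 hr


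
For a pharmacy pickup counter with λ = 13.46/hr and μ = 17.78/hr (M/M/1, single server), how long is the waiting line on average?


ρ = 13.46/17.78 = 0.7570
Lq = ρ²/(1−ρ) = 0.5731/0.2430 = 2.3587

Final: 2.3587


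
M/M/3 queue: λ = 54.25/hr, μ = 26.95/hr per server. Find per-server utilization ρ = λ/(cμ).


ρ = λ/(cμ) = 54.25/(3·26.95) = 54.25/80.85 = 0.6710

Final: 0.6710


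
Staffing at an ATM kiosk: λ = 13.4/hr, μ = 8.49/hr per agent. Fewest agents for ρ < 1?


Stability requires cμ > λ ⇔ c > λ/μ.
λ/μ = 13.4/8.49 = 1.5783
Minimum integer c = ⌊1.5783⌋ + 1 = 2
Check: 2·8.49 = 16.98 > 13.4, while 1·8.49 = 8.49 ≤ 13.4

Final: 2 servers


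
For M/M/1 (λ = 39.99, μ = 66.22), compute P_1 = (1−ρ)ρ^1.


ρ = 39.99/66.22 = 0.6039
P_n = (1−ρ)·ρ^n = (1 − 0.6039)·0.6039^1 = 0.3961·0.603896 = 0.239206

Final: 0.239206


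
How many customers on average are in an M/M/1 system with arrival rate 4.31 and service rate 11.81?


ρ = λ/μ = 4.31/11.81 = 0.3649
L = ρ/(1−ρ) = 0.3649/(1 − 0.3649) = 0.3649/0.6351 = 0.5747

Final: 0.5747


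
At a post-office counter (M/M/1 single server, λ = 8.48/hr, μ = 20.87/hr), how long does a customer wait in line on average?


ρ = 8.48/20.87 = 0.4063
Wq = ρ/(μ−λ) = 0.4063/(20.87 − 8.48) = 0.4063/12.39 = 0.03279 hr

Final: 0.03279 hr


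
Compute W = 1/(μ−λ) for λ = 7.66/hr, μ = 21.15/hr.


W = 1/(μ−λ) = 1/(21.15 − 7.66) = 1/13.49 = 0.07413 hr

Final: 0.07413 hr


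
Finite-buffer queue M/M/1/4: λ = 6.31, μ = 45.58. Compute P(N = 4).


ρ = λ/μ = 6.31/45.58 = 0.1384
P_K = (1−ρ)ρ^K/(1−ρ^(K+1)) = (0.8616·0.0003673)/(1 − 0.00005085)
= 0.0003165/0.999949 = 0.0003165

Final: 0.0003165


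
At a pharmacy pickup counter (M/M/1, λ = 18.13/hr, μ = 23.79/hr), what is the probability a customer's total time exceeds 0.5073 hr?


W ~ Exponential(μ−λ) for M/M/1.
μ − λ = 23.79 − 18.13 = 5.6600
P(W > t) = e^{−(μ−λ)t} = e^{−2.8713} = 0.056624

Final: 0.056624


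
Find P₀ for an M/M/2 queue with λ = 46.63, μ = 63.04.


a = λ/μ = 46.63/63.04 = 0.7397; ρ = a/c = 0.3698
Σ_{k=0}^{1} a^k/k! (terms k=0..1) = 1.00000 + 0.73969 = 1.73969
Tail: a^2/(2!(1−ρ)) = 0.54714/(2·0.6302) = 0.43413
P₀ = 1/(1.73969 + 0.43413) = 1/2.17382 = 0.460020

Final: 0.460020


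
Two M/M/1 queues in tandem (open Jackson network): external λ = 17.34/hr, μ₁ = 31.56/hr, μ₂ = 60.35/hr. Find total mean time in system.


Each node sees arrival rate λ = 17.34/hr (tandem ⇒ throughput preserved).
W₁ = 1/(μ₁−λ) = 1/(31.56−17.34) = 0.07032 hr
W₂ = 1/(μ₂−λ) = 1/(60.35−17.34) = 0.02325 hr
W_total = W₁ + W₂ = 0.07032 + 0.02325 = 0.09357 hr

Final: 0.09357 hr


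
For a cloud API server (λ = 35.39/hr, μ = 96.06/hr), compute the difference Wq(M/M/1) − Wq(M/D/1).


ρ = 35.39/96.06 = 0.3684
Wq(M/M/1) = ρ/(μ−λ) = 0.3684/60.67 = 0.006072 hr
Wq(M/D/1) = ρ/(2(μ−λ)) = 0.003036 hr
Savings = 0.006072 − 0.003036 = 0.003036 hr

Final: 0.003036 hr


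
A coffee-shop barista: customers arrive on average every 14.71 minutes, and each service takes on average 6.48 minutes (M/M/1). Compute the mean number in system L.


λ = 60/14.71 = 4.0789 /hr
μ = 60/6.48 = 9.2593 /hr
ρ = λ/μ = 4.0789/9.2593 = 0.4405
L = ρ/(1−ρ) = 0.4405/0.5595 = 0.7874

Final: 0.7874


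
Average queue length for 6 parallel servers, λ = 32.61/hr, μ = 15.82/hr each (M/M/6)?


a = λ/μ = 2.0613; ρ = a/6 = 0.3436
P₀ = 0.127060
Lq = P₀·a^c·ρ / (c!·(1−ρ)²) = 0.127060·76.71246·0.3436/(720·0.43092)
= 0.01079

Final: 0.01079


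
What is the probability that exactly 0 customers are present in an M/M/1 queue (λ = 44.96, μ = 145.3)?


ρ = 44.96/145.3 = 0.3094
P_n = (1−ρ)·ρ^n = (1 − 0.3094)·0.3094^0 = 0.6906·1.000000 = 0.690571

Final: 0.690571


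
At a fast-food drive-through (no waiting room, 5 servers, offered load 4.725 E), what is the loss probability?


B(c,a) = (a^c/c!) / Σ_{k=0}^{c} a^k/k!
a^5/5! = 19.625820
Σ terms (k=0..5): 1.00000 + 4.72500 + 11.16281 + 17.58143 + 20.76806 + 19.62582 = 74.863126
B = 19.625820/74.863126 = 0.262156

Final: 0.262156


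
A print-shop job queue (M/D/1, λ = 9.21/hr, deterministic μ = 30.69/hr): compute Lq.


ρ = 9.21/30.69 = 0.3001
M/D/1: Lq = ρ²/(2(1−ρ)) = 0.09006/(2·0.6999) = 0.06434

Final: 0.06434


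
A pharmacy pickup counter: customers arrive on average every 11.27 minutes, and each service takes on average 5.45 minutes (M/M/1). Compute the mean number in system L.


λ = 60/11.27 = 5.3239 /hr
μ = 60/5.45 = 11.0092 /hr
ρ = λ/μ = 5.3239/11.0092 = 0.4836
L = ρ/(1−ρ) = 0.4836/0.5164 = 0.9364

Final: 0.9364


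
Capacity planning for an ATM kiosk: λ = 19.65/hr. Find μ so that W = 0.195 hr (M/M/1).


W = 1/(μ−λ) ⇒ μ − λ = 1/W = 1/0.195 = 5.1282
μ = λ + 1/W = 19.65 + 5.1282 = 24.7782 per hr

Final: 24.7782 /hr


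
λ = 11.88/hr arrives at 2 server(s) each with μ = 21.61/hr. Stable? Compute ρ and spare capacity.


Total capacity cμ = 2·21.61 = 43.22/hr
ρ = λ/(cμ) = 11.88/43.22 = 0.2749
Stable ⇔ ρ < 1: YES
Spare capacity = cμ − λ = 43.22 − 11.88 = 31.34/hr

Final: ρ = 0.2749; stable; margin = 31.34/hr


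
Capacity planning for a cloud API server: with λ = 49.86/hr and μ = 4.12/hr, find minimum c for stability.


Stability requires cμ > λ ⇔ c > λ/μ.
λ/μ = 49.86/4.12 = 12.1019
Minimum integer c = ⌊12.1019⌋ + 1 = 13
Check: 13·4.12 = 53.56 > 49.86, while 12·4.12 = 49.44 ≤ 49.86

Final: 13 servers


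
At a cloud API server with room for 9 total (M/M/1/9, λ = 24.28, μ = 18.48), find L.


ρ = 24.28/18.48 = 1.3139
L = ρ[1 − (K+1)ρ^K + Kρ^(K+1)] / [(1−ρ)(1−ρ^(K+1))]
Numerator: 1.3139·(1 − 10·11.665959 + 9·15.327353) = 29.281295
Denominator: (-0.3139)·(-14.327353) = 4.496680
L = 29.281295/4.496680 = 6.5118

Final: 6.5118


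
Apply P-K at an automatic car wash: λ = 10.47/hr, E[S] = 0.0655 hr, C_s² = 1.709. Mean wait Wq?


ρ = λ·E[S] = 10.47·0.0655 = 0.6858
E[S²] = E[S]²(1+C_s²) = 0.0655²·(1+1.709) = 0.011622
Wq = λ·E[S²]/(2(1−ρ)) = 10.47·0.011622/(2·0.3142) = 0.19363 hr

Final: 0.19363 hr


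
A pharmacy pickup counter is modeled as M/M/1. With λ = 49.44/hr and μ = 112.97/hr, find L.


ρ = λ/μ = 49.44/112.97 = 0.4376
L = ρ/(1−ρ) = 0.4376/(1 − 0.4376) = 0.4376/0.5624 = 0.7782

Final: 0.7782


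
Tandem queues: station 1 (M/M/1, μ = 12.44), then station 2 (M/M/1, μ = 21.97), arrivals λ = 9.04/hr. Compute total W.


Each node sees arrival rate λ = 9.04/hr (tandem ⇒ throughput preserved).
W₁ = 1/(μ₁−λ) = 1/(12.44−9.04) = 0.29412 hr
W₂ = 1/(μ₂−λ) = 1/(21.97−9.04) = 0.07734 hr
W_total = W₁ + W₂ = 0.29412 + 0.07734 = 0.37146 hr

Final: 0.37146 hr


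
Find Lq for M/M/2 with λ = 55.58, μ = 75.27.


a = λ/μ = 0.7384; ρ = a/2 = 0.3692
P₀ = 0.460703
Lq = P₀·a^c·ρ / (c!·(1−ρ)²) = 0.460703·0.54525·0.3692/(2·0.39790)
= 0.11654

Final: 0.11654


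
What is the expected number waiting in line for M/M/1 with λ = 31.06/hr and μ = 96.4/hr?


ρ = 31.06/96.4 = 0.3222
Lq = ρ²/(1−ρ) = 0.1038/0.6778 = 0.1532

Final: 0.1532


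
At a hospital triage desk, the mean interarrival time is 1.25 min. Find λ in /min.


λ = 1/(interarrival time) in consistent units.
1 minute = 1 min, so λ = 1/1.25 = 0.8000 per minute

Final: 0.8000 /min


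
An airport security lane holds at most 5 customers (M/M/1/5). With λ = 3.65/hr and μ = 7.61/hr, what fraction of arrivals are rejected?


ρ = λ/μ = 3.65/7.61 = 0.4796
P_K = (1−ρ)ρ^K/(1−ρ^(K+1)) = (0.5204·0.025383)/(1 − 0.012174)
= 0.013208/0.987826 = 0.013371

Final: 0.013371


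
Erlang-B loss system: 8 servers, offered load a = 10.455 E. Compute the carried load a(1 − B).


B(8,10.455) = 0.359119 (Erlang-B)
Carried load = a(1 − B) = 10.455·(1 − 0.359119) = 10.455·0.640881 = 6.7004 E

Final: 6.7004 Erlangs


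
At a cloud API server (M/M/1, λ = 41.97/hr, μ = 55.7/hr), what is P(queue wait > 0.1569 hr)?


ρ = 41.97/55.7 = 0.7535
P(Wq > t) = ρ·e^{−(μ−λ)t} = 0.7535·e^{−2.1542}
= 0.7535·0.115992 = 0.087400

Final: 0.087400


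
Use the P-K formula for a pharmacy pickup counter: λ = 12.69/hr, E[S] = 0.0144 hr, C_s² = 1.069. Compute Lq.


ρ = λ·E[S] = 12.69·0.0144 = 0.1827
Lq = ρ²(1+C_s²)/(2(1−ρ)) = 0.03339·(1+1.069)/(2·0.8173)
= 0.03339·2.0690/1.6345 = 0.04227

Final: 0.04227


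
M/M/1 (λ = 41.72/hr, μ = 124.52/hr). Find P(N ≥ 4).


ρ = 41.72/124.52 = 0.3350
P(N ≥ n) = ρ^n = 0.3350^4 = 0.012601

Final: 0.012601


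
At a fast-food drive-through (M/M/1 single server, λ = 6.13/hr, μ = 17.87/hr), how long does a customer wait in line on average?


ρ = 6.13/17.87 = 0.3430
Wq = ρ/(μ−λ) = 0.3430/(17.87 − 6.13) = 0.3430/11.74 = 0.02922 hr

Final: 0.02922 hr


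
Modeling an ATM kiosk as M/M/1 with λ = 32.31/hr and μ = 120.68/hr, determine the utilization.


ρ = λ/μ = 32.31/120.68 = 0.2677

Final: 0.2677


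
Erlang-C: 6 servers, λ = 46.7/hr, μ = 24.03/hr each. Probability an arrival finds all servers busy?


a = λ/μ = 1.9434; ρ = a/6 = 0.3239
P₀ = 0.143038 (from M/M/c formula)
C(c,a) = [a^c/(c!(1−ρ))]·P₀ = [53.87393/(720·0.6761)]·0.143038
= 0.11067·0.143038 = 0.015830

Final: 0.015830


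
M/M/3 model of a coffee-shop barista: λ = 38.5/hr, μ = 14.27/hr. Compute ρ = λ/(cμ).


ρ = λ/(cμ) = 38.5/(3·14.27) = 38.5/42.81 = 0.8993

Final: 0.8993


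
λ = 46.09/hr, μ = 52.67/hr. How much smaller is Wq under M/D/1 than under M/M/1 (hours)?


ρ = 46.09/52.67 = 0.8751
Wq(M/M/1) = ρ/(μ−λ) = 0.8751/6.58 = 0.13299 hr
Wq(M/D/1) = ρ/(2(μ−λ)) = 0.06649 hr
Savings = 0.13299 − 0.06649 = 0.06649 hr

Final: 0.06649 hr


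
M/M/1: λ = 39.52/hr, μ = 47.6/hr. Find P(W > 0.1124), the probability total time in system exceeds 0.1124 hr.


W ~ Exponential(μ−λ) for M/M/1.
μ − λ = 47.6 − 39.52 = 8.0800
P(W > t) = e^{−(μ−λ)t} = e^{−0.9082} = 0.403253

Final: 0.403253


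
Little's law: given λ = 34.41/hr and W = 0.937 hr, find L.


L = λW = 34.41·0.937 = 32.2422

Final: 32.2422


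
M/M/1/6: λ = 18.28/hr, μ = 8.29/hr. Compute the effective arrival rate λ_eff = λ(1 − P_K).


ρ = 2.2051; P_K = (1−ρ)ρ^6/(1−ρ^7) = 0.548663
λ_eff = λ(1 − P_K) = 18.28·(1 − 0.548663) = 18.28·0.451337 = 8.2504 /hr

Final: 8.2504 /hr


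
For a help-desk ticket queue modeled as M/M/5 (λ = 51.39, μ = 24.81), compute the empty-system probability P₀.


a = λ/μ = 51.39/24.81 = 2.0713; ρ = a/c = 0.4143
Σ_{k=0}^{4} a^k/k! (terms k=0..4) = 1.00000 + 2.07134 + 2.14523 + 1.48117 + 0.76700 = 7.46474
Tail: a^5/(5!(1−ρ)) = 38.12934/(120·0.5857) = 0.54247
P₀ = 1/(7.46474 + 0.54247) = 1/8.00722 = 0.124887

Final: 0.124887


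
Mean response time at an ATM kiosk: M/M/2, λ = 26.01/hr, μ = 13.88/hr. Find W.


a = 1.8739; ρ = 0.9370; P₀ = 0.032546
Lq = P₀·a^c·ρ/(c!(1−ρ)²) = 13.47266
Wq = Lq/λ = 13.47266/26.01 = 0.51798 hr
W = Wq + 1/μ = 0.51798 + 0.07205 = 0.59003 hr

Final: 0.59003 hr


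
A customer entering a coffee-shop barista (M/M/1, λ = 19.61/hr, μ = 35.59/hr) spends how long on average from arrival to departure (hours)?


W = 1/(μ−λ) = 1/(35.59 − 19.61) = 1/15.98 = 0.06258 hr

Final: 0.06258 hr


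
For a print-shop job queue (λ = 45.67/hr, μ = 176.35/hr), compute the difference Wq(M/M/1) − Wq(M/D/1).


ρ = 45.67/176.35 = 0.2590
Wq(M/M/1) = ρ/(μ−λ) = 0.2590/130.68 = 0.001982 hr
Wq(M/D/1) = ρ/(2(μ−λ)) = 0.0009909 hr
Savings = 0.001982 − 0.0009909 = 0.0009909 hr

Final: 0.0009909 hr


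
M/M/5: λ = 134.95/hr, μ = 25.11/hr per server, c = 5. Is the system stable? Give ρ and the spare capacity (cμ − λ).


Total capacity cμ = 5·25.11 = 125.55/hr
ρ = λ/(cμ) = 134.95/125.55 = 1.0749
Stable ⇔ ρ < 1: NO
Spare capacity = cμ − λ = 125.55 − 134.95 = -9.40/hr

Final: ρ = 1.0749; unstable; margin = -9.40/hr


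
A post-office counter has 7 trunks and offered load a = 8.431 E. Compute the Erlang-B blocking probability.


B(c,a) = (a^c/c!) / Σ_{k=0}^{c} a^k/k!
a^7/7! = 600.790544
Σ terms (k=0..7): 1.00000 + 8.43100 + 35.54088 + 99.88172 + 210.52570 + 354.98843 + 498.81791 + 600.79054 = 1809.976186
B = 600.790544/1809.976186 = 0.331933

Final: 0.331933
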